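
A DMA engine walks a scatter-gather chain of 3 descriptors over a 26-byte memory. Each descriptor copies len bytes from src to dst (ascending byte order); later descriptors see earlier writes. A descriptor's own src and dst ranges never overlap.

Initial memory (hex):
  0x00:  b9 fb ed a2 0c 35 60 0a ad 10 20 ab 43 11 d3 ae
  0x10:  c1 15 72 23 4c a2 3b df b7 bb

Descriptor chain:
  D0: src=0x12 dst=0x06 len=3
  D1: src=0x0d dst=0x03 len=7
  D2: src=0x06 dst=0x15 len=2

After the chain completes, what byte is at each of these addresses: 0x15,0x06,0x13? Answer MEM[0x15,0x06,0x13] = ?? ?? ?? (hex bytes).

D0: mem[0x06..0x08] <- [72 23 4c]
D1: mem[0x03..0x09] <- [11 d3 ae c1 15 72 23]
D2: mem[0x15..0x16] <- [c1 15]
query mem[0x15]=0xc1, mem[0x06]=0xc1, mem[0x13]=0x23

MEM[0x15,0x06,0x13] = c1 c1 23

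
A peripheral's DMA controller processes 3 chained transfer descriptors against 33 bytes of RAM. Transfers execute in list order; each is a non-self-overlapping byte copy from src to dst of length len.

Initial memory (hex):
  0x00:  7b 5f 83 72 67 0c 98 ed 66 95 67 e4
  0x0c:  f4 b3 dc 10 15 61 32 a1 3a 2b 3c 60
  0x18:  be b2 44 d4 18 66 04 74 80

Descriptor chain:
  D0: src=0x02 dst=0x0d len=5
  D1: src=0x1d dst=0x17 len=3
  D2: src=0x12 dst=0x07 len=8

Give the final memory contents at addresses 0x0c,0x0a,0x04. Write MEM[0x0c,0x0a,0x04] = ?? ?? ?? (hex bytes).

#0 dst[0x0d+5] := {0x83,0x72,0x67,0x0c,0x98}
#1 dst[0x17+3] := {0x66,0x04,0x74}
#2 dst[0x07+8] := {0x32,0xa1,0x3a,0x2b,0x3c,0x66,0x04,0x74}
query mem[0x0c]=0x66, mem[0x0a]=0x2b, mem[0x04]=0x67

MEM[0x0c,0x0a,0x04] = 66 2b 67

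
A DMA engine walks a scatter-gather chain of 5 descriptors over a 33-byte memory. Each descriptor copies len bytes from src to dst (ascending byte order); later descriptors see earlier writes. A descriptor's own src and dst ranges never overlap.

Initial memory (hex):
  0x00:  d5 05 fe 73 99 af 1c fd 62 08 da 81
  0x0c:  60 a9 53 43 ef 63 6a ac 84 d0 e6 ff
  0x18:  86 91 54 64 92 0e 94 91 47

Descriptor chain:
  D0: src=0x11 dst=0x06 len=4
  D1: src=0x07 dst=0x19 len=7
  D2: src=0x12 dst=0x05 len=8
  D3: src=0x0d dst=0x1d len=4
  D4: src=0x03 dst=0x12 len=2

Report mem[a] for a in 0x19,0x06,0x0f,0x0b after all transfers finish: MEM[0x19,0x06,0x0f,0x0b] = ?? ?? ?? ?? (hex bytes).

MEM[0x19,0x06,0x0f,0x0b] = 6a ac 43 86

[0] 0x11->0x06 len=4 : 63 6a ac 84
[1] 0x07->0x19 len=7 : 6a ac 84 da 81 60 a9
[2] 0x12->0x05 len=8 : 6a ac 84 d0 e6 ff 86 6a
[3] 0x0d->0x1d len=4 : a9 53 43 ef
[4] 0x03->0x12 len=2 : 73 99
query mem[0x19]=0x6a, mem[0x06]=0xac, mem[0x0f]=0x43, mem[0x0b]=0x86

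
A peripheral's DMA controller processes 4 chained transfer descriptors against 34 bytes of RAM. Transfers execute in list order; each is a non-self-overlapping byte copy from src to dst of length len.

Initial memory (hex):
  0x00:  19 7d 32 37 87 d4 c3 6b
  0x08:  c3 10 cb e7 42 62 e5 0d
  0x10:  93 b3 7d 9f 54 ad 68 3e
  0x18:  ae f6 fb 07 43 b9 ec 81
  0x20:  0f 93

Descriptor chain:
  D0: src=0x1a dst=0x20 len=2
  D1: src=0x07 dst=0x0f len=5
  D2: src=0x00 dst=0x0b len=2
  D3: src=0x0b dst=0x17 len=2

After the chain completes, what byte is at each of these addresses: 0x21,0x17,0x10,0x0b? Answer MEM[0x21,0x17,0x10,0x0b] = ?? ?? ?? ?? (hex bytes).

#0 dst[0x20+2] := {0xfb,0x07}
#1 dst[0x0f+5] := {0x6b,0xc3,0x10,0xcb,0xe7}
#2 dst[0x0b+2] := {0x19,0x7d}
#3 dst[0x17+2] := {0x19,0x7d}
query mem[0x21]=0x07, mem[0x17]=0x19, mem[0x10]=0xc3, mem[0x0b]=0x19

MEM[0x21,0x17,0x10,0x0b] = 07 19 c3 19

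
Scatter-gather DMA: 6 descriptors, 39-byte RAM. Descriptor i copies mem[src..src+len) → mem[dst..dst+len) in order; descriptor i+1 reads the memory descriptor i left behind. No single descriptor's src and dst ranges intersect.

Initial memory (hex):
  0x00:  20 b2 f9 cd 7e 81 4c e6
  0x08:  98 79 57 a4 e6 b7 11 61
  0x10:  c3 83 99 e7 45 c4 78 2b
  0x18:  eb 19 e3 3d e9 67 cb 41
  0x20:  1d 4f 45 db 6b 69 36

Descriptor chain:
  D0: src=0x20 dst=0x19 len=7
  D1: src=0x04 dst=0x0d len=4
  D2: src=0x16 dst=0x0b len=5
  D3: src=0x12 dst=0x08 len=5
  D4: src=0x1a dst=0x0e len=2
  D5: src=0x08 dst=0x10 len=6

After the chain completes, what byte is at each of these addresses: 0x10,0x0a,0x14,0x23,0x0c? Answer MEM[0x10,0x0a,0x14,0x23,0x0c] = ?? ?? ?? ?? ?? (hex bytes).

#0 dst[0x19+7] := {0x1d,0x4f,0x45,0xdb,0x6b,0x69,0x36}
#1 dst[0x0d+4] := {0x7e,0x81,0x4c,0xe6}
#2 dst[0x0b+5] := {0x78,0x2b,0xeb,0x1d,0x4f}
#3 dst[0x08+5] := {0x99,0xe7,0x45,0xc4,0x78}
#4 dst[0x0e+2] := {0x4f,0x45}
#5 dst[0x10+6] := {0x99,0xe7,0x45,0xc4,0x78,0xeb}
query mem[0x10]=0x99, mem[0x0a]=0x45, mem[0x14]=0x78, mem[0x23]=0xdb, mem[0x0c]=0x78

MEM[0x10,0x0a,0x14,0x23,0x0c] = 99 45 78 db 78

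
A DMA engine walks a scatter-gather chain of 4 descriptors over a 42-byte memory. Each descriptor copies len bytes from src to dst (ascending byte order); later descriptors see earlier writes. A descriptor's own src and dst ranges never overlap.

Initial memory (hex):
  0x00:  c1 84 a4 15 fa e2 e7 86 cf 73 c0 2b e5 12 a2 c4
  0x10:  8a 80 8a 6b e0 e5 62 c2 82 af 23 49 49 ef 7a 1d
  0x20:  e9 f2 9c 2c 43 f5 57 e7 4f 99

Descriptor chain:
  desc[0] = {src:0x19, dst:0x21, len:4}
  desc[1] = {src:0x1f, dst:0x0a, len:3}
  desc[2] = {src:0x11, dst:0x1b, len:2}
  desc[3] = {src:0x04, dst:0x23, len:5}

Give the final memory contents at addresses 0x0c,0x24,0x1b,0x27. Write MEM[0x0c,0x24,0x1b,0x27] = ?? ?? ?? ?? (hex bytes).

D0: mem[0x21..0x24] <- [af 23 49 49]
D1: mem[0x0a..0x0c] <- [1d e9 af]
D2: mem[0x1b..0x1c] <- [80 8a]
D3: mem[0x23..0x27] <- [fa e2 e7 86 cf]
query mem[0x0c]=0xaf, mem[0x24]=0xe2, mem[0x1b]=0x80, mem[0x27]=0xcf

MEM[0x0c,0x24,0x1b,0x27] = af e2 80 cf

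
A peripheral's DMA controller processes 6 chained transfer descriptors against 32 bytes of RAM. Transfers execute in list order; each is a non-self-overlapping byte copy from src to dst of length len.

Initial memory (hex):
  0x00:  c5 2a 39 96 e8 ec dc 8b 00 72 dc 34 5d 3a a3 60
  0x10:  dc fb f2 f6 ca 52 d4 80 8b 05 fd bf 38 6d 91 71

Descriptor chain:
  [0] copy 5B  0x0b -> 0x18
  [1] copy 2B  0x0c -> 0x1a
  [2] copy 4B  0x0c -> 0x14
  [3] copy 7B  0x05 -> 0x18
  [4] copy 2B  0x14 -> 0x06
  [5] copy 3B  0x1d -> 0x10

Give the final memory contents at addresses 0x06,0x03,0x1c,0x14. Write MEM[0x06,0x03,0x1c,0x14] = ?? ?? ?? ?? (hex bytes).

#0 dst[0x18+5] := {0x34,0x5d,0x3a,0xa3,0x60}
#1 dst[0x1a+2] := {0x5d,0x3a}
#2 dst[0x14+4] := {0x5d,0x3a,0xa3,0x60}
#3 dst[0x18+7] := {0xec,0xdc,0x8b,0x00,0x72,0xdc,0x34}
#4 dst[0x06+2] := {0x5d,0x3a}
#5 dst[0x10+3] := {0xdc,0x34,0x71}
query mem[0x06]=0x5d, mem[0x03]=0x96, mem[0x1c]=0x72, mem[0x14]=0x5d

MEM[0x06,0x03,0x1c,0x14] = 5d 96 72 5d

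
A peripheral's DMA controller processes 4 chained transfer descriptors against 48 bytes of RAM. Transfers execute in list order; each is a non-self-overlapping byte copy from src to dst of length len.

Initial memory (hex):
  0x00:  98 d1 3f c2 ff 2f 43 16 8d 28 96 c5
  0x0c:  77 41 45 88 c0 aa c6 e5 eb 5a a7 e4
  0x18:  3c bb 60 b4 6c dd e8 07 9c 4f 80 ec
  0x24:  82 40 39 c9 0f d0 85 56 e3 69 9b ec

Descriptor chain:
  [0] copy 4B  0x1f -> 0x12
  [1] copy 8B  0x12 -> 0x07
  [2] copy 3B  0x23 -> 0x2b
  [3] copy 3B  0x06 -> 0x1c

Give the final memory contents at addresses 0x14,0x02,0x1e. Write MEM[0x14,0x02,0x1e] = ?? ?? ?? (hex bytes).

[0] 0x1f->0x12 len=4 : 07 9c 4f 80
[1] 0x12->0x07 len=8 : 07 9c 4f 80 a7 e4 3c bb
[2] 0x23->0x2b len=3 : ec 82 40
[3] 0x06->0x1c len=3 : 43 07 9c
query mem[0x14]=0x4f, mem[0x02]=0x3f, mem[0x1e]=0x9c

MEM[0x14,0x02,0x1e] = 4f 3f 9c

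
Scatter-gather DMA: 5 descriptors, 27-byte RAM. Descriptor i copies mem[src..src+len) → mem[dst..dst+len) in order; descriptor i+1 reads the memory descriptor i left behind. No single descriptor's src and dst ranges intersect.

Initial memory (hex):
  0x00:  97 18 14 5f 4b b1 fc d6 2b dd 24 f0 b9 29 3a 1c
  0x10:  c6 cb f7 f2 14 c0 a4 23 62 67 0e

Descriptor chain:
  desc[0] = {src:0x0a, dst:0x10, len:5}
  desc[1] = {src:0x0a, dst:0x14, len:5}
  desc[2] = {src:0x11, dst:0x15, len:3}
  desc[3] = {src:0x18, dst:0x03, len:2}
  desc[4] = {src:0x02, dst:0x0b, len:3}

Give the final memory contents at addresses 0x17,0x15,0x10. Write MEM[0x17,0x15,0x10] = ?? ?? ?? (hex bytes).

[0] 0x0a->0x10 len=5 : 24 f0 b9 29 3a
[1] 0x0a->0x14 len=5 : 24 f0 b9 29 3a
[2] 0x11->0x15 len=3 : f0 b9 29
[3] 0x18->0x03 len=2 : 3a 67
[4] 0x02->0x0b len=3 : 14 3a 67
query mem[0x17]=0x29, mem[0x15]=0xf0, mem[0x10]=0x24

MEM[0x17,0x15,0x10] = 29 f0 24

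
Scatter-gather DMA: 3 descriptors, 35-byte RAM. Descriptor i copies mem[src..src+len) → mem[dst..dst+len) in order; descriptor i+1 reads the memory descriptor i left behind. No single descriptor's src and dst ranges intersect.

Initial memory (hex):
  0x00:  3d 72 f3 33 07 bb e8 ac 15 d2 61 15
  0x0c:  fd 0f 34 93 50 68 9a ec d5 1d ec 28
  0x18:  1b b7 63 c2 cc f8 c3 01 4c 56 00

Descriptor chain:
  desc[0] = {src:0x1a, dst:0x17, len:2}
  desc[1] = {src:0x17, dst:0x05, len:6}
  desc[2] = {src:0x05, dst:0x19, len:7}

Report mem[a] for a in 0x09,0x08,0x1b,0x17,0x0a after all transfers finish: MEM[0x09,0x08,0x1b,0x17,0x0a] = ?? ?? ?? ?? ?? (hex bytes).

  after D0: wrote 2B at 0x17 = 63c2
  after D1: wrote 6B at 0x05 = 63c2b763c2cc
  after D2: wrote 7B at 0x19 = 63c2b763c2cc15
query mem[0x09]=0xc2, mem[0x08]=0x63, mem[0x1b]=0xb7, mem[0x17]=0x63, mem[0x0a]=0xcc

MEM[0x09,0x08,0x1b,0x17,0x0a] = c2 63 b7 63 cc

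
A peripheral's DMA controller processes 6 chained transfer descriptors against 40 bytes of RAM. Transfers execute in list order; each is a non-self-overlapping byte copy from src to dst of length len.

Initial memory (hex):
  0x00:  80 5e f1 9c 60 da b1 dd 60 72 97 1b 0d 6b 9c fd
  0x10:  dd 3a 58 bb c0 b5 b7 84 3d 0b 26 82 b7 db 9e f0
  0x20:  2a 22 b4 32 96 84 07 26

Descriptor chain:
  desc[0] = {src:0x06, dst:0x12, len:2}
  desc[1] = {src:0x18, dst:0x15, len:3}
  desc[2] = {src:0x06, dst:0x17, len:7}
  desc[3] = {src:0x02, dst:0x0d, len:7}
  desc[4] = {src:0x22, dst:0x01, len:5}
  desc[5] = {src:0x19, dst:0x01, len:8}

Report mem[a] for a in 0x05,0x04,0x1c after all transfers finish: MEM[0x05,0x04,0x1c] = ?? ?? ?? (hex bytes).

#0 dst[0x12+2] := {0xb1,0xdd}
#1 dst[0x15+3] := {0x3d,0x0b,0x26}
#2 dst[0x17+7] := {0xb1,0xdd,0x60,0x72,0x97,0x1b,0x0d}
#3 dst[0x0d+7] := {0xf1,0x9c,0x60,0xda,0xb1,0xdd,0x60}
#4 dst[0x01+5] := {0xb4,0x32,0x96,0x84,0x07}
#5 dst[0x01+8] := {0x60,0x72,0x97,0x1b,0x0d,0x9e,0xf0,0x2a}
query mem[0x05]=0x0d, mem[0x04]=0x1b, mem[0x1c]=0x1b

MEM[0x05,0x04,0x1c] = 0d 1b 1b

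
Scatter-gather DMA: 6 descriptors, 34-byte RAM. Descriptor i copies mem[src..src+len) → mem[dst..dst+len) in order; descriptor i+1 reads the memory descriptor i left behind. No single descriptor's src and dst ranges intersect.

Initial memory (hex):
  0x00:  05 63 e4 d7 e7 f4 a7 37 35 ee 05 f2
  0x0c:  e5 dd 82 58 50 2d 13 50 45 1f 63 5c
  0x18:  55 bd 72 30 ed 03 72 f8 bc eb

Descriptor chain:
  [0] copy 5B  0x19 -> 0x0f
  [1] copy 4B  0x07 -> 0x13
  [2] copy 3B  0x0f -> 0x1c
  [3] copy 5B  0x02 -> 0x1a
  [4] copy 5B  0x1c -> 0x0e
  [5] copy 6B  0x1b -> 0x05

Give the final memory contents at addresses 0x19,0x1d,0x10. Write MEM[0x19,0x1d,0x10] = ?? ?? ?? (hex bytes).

MEM[0x19,0x1d,0x10] = bd f4 a7

#0 dst[0x0f+5] := {0xbd,0x72,0x30,0xed,0x03}
#1 dst[0x13+4] := {0x37,0x35,0xee,0x05}
#2 dst[0x1c+3] := {0xbd,0x72,0x30}
#3 dst[0x1a+5] := {0xe4,0xd7,0xe7,0xf4,0xa7}
#4 dst[0x0e+5] := {0xe7,0xf4,0xa7,0xf8,0xbc}
#5 dst[0x05+6] := {0xd7,0xe7,0xf4,0xa7,0xf8,0xbc}
query mem[0x19]=0xbd, mem[0x1d]=0xf4, mem[0x10]=0xa7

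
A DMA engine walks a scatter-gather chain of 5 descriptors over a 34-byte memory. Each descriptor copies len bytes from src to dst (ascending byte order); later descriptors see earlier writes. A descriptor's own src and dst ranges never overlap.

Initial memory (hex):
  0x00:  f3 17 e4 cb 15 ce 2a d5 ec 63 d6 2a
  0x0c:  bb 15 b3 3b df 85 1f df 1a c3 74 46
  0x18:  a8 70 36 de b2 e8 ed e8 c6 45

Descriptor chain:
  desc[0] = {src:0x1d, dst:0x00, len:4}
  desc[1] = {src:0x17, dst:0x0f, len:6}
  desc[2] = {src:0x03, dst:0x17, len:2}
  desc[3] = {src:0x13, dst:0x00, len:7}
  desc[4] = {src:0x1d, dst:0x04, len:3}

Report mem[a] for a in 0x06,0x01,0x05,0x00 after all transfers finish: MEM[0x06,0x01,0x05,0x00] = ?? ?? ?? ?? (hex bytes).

MEM[0x06,0x01,0x05,0x00] = e8 b2 ed de

D0: mem[0x00..0x03] <- [e8 ed e8 c6]
D1: mem[0x0f..0x14] <- [46 a8 70 36 de b2]
D2: mem[0x17..0x18] <- [c6 15]
D3: mem[0x00..0x06] <- [de b2 c3 74 c6 15 70]
D4: mem[0x04..0x06] <- [e8 ed e8]
query mem[0x06]=0xe8, mem[0x01]=0xb2, mem[0x05]=0xed, mem[0x00]=0xde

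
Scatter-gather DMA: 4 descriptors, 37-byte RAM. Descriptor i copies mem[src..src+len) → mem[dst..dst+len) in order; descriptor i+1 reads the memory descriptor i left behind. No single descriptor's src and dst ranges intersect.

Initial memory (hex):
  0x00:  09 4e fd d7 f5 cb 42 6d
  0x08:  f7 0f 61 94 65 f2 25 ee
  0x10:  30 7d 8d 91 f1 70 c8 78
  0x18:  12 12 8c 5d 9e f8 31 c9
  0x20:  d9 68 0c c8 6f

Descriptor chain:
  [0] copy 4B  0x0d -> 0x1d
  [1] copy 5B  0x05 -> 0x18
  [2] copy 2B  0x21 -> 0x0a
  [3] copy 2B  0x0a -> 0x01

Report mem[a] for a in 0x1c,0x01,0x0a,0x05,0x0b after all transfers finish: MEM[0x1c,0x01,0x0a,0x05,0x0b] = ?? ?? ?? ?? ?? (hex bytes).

MEM[0x1c,0x01,0x0a,0x05,0x0b] = 0f 68 68 cb 0c

[0] 0x0d->0x1d len=4 : f2 25 ee 30
[1] 0x05->0x18 len=5 : cb 42 6d f7 0f
[2] 0x21->0x0a len=2 : 68 0c
[3] 0x0a->0x01 len=2 : 68 0c
query mem[0x1c]=0x0f, mem[0x01]=0x68, mem[0x0a]=0x68, mem[0x05]=0xcb, mem[0x0b]=0x0c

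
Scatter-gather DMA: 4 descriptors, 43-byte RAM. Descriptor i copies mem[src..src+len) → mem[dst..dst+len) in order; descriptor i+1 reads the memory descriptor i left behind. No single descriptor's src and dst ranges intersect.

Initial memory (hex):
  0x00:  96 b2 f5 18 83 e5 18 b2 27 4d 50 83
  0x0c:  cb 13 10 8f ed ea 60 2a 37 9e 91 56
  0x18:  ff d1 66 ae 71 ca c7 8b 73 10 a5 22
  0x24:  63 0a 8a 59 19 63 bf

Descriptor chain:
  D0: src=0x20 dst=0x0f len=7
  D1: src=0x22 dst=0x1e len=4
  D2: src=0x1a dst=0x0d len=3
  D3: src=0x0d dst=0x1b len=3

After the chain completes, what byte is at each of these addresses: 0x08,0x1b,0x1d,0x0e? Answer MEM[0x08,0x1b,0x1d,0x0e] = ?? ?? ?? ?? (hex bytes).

MEM[0x08,0x1b,0x1d,0x0e] = 27 66 71 ae

  after D0: wrote 7B at 0x0f = 7310a522630a8a
  after D1: wrote 4B at 0x1e = a522630a
  after D2: wrote 3B at 0x0d = 66ae71
  after D3: wrote 3B at 0x1b = 66ae71
query mem[0x08]=0x27, mem[0x1b]=0x66, mem[0x1d]=0x71, mem[0x0e]=0xae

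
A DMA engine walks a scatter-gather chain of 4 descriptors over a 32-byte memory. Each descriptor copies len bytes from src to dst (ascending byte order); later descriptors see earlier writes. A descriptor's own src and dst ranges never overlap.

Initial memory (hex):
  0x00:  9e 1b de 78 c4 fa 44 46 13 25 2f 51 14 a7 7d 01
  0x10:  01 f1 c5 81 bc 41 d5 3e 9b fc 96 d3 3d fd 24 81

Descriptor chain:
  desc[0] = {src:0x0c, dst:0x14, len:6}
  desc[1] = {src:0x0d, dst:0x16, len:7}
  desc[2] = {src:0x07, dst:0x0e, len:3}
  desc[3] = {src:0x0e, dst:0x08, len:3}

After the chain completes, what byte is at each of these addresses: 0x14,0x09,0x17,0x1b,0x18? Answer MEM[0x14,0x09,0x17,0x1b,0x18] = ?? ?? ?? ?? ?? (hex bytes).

  after D0: wrote 6B at 0x14 = 14a77d0101f1
  after D1: wrote 7B at 0x16 = a77d0101f1c581
  after D2: wrote 3B at 0x0e = 461325
  after D3: wrote 3B at 0x08 = 461325
query mem[0x14]=0x14, mem[0x09]=0x13, mem[0x17]=0x7d, mem[0x1b]=0xc5, mem[0x18]=0x01

MEM[0x14,0x09,0x17,0x1b,0x18] = 14 13 7d c5 01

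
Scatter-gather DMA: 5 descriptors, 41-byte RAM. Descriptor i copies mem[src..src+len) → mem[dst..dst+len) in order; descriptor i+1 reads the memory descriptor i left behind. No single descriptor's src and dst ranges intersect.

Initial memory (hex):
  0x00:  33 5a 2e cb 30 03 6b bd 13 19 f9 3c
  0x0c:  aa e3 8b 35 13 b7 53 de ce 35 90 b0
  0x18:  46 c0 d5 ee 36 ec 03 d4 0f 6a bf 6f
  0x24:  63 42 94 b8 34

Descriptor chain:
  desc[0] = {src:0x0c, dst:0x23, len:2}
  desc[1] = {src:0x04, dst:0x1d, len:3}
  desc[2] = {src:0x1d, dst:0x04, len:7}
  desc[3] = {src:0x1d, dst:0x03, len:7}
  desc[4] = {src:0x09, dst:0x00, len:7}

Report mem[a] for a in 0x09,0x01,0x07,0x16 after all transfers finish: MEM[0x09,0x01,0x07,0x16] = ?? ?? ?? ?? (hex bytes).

MEM[0x09,0x01,0x07,0x16] = aa aa 6a 90

  after D0: wrote 2B at 0x23 = aae3
  after D1: wrote 3B at 0x1d = 30036b
  after D2: wrote 7B at 0x04 = 30036b0f6abfaa
  after D3: wrote 7B at 0x03 = 30036b0f6abfaa
  after D4: wrote 7B at 0x00 = aaaa3caae38b35
query mem[0x09]=0xaa, mem[0x01]=0xaa, mem[0x07]=0x6a, mem[0x16]=0x90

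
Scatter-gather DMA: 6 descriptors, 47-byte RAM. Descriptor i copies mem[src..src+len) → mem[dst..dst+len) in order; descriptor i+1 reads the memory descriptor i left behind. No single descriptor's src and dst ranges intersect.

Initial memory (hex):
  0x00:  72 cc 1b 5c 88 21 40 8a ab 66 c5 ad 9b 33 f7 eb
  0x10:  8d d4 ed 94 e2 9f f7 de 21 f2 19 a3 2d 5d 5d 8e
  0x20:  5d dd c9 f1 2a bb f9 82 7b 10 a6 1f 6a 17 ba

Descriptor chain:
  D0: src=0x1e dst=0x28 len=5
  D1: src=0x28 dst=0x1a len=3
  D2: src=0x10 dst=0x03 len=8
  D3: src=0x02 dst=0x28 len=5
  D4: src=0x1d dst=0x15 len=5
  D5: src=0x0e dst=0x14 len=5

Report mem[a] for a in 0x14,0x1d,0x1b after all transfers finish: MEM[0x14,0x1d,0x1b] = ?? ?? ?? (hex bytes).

[0] 0x1e->0x28 len=5 : 5d 8e 5d dd c9
[1] 0x28->0x1a len=3 : 5d 8e 5d
[2] 0x10->0x03 len=8 : 8d d4 ed 94 e2 9f f7 de
[3] 0x02->0x28 len=5 : 1b 8d d4 ed 94
[4] 0x1d->0x15 len=5 : 5d 5d 8e 5d dd
[5] 0x0e->0x14 len=5 : f7 eb 8d d4 ed
query mem[0x14]=0xf7, mem[0x1d]=0x5d, mem[0x1b]=0x8e

MEM[0x14,0x1d,0x1b] = f7 5d 8e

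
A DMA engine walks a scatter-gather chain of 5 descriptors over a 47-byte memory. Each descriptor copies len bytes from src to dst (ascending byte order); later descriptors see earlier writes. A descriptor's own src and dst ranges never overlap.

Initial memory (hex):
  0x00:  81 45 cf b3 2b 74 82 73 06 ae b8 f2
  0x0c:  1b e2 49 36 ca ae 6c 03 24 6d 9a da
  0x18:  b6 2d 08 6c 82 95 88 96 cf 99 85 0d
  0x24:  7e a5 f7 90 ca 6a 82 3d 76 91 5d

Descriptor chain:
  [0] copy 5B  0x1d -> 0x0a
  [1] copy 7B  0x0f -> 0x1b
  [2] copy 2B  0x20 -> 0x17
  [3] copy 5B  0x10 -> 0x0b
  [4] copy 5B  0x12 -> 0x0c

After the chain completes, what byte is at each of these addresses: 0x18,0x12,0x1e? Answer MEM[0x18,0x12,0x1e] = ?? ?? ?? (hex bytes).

[0] 0x1d->0x0a len=5 : 95 88 96 cf 99
[1] 0x0f->0x1b len=7 : 36 ca ae 6c 03 24 6d
[2] 0x20->0x17 len=2 : 24 6d
[3] 0x10->0x0b len=5 : ca ae 6c 03 24
[4] 0x12->0x0c len=5 : 6c 03 24 6d 9a
query mem[0x18]=0x6d, mem[0x12]=0x6c, mem[0x1e]=0x6c

MEM[0x18,0x12,0x1e] = 6d 6c 6c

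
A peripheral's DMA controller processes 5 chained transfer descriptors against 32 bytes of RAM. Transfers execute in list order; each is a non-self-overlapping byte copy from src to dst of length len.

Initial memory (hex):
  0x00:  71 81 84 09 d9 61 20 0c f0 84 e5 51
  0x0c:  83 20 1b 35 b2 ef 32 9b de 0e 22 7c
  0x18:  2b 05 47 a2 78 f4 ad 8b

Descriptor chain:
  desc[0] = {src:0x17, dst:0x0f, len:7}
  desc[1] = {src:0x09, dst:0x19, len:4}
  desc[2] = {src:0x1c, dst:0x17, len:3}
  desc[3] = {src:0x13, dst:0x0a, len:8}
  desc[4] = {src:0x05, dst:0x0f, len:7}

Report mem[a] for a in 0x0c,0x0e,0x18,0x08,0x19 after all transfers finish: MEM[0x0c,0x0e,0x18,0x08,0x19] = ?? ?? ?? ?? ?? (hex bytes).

MEM[0x0c,0x0e,0x18,0x08,0x19] = f4 83 f4 f0 ad

#0 dst[0x0f+7] := {0x7c,0x2b,0x05,0x47,0xa2,0x78,0xf4}
#1 dst[0x19+4] := {0x84,0xe5,0x51,0x83}
#2 dst[0x17+3] := {0x83,0xf4,0xad}
#3 dst[0x0a+8] := {0xa2,0x78,0xf4,0x22,0x83,0xf4,0xad,0xe5}
#4 dst[0x0f+7] := {0x61,0x20,0x0c,0xf0,0x84,0xa2,0x78}
query mem[0x0c]=0xf4, mem[0x0e]=0x83, mem[0x18]=0xf4, mem[0x08]=0xf0, mem[0x19]=0xad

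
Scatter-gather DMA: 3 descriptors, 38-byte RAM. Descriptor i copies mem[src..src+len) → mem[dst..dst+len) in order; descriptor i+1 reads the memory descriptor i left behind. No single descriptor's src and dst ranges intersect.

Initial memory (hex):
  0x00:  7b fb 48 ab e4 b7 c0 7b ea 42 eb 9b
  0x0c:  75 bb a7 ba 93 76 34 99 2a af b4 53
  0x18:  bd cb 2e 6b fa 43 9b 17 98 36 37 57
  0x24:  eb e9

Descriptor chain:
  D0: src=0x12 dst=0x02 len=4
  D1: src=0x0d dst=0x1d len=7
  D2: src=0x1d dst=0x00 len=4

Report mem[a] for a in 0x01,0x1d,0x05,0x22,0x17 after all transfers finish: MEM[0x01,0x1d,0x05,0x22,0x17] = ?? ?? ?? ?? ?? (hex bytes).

[0] 0x12->0x02 len=4 : 34 99 2a af
[1] 0x0d->0x1d len=7 : bb a7 ba 93 76 34 99
[2] 0x1d->0x00 len=4 : bb a7 ba 93
query mem[0x01]=0xa7, mem[0x1d]=0xbb, mem[0x05]=0xaf, mem[0x22]=0x34, mem[0x17]=0x53

MEM[0x01,0x1d,0x05,0x22,0x17] = a7 bb af 34 53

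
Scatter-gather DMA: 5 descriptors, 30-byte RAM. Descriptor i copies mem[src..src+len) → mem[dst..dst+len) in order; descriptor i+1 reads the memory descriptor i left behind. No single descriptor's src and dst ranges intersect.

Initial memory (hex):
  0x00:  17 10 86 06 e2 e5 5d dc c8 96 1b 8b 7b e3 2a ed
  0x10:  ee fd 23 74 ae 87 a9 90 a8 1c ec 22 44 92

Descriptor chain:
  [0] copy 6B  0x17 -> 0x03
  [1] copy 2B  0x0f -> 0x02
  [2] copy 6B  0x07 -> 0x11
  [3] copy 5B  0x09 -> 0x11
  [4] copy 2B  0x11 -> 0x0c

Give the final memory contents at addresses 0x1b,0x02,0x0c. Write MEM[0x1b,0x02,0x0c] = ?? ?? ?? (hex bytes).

#0 dst[0x03+6] := {0x90,0xa8,0x1c,0xec,0x22,0x44}
#1 dst[0x02+2] := {0xed,0xee}
#2 dst[0x11+6] := {0x22,0x44,0x96,0x1b,0x8b,0x7b}
#3 dst[0x11+5] := {0x96,0x1b,0x8b,0x7b,0xe3}
#4 dst[0x0c+2] := {0x96,0x1b}
query mem[0x1b]=0x22, mem[0x02]=0xed, mem[0x0c]=0x96

MEM[0x1b,0x02,0x0c] = 22 ed 96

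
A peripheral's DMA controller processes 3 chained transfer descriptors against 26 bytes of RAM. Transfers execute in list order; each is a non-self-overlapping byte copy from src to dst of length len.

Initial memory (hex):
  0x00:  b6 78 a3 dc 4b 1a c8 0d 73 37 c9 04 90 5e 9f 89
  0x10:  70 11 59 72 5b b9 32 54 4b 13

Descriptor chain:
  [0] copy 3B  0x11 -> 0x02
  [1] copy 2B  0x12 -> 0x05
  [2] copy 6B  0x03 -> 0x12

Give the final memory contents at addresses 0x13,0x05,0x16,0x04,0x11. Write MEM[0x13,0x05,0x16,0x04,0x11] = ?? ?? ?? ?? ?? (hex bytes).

MEM[0x13,0x05,0x16,0x04,0x11] = 72 59 0d 72 11

D0: mem[0x02..0x04] <- [11 59 72]
D1: mem[0x05..0x06] <- [59 72]
D2: mem[0x12..0x17] <- [59 72 59 72 0d 73]
query mem[0x13]=0x72, mem[0x05]=0x59, mem[0x16]=0x0d, mem[0x04]=0x72, mem[0x11]=0x11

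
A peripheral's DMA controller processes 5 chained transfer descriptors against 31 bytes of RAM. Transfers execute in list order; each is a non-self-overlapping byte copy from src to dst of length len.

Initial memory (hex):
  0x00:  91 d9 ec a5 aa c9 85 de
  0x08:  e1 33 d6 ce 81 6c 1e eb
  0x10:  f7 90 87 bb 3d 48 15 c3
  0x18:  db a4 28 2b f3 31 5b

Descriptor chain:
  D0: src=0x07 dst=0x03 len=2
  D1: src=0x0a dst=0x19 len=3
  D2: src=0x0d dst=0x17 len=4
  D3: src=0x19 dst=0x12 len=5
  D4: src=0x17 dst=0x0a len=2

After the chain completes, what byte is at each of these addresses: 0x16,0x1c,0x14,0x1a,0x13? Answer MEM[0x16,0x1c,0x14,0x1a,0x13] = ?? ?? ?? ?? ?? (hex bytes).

MEM[0x16,0x1c,0x14,0x1a,0x13] = 31 f3 81 f7 f7

#0 dst[0x03+2] := {0xde,0xe1}
#1 dst[0x19+3] := {0xd6,0xce,0x81}
#2 dst[0x17+4] := {0x6c,0x1e,0xeb,0xf7}
#3 dst[0x12+5] := {0xeb,0xf7,0x81,0xf3,0x31}
#4 dst[0x0a+2] := {0x6c,0x1e}
query mem[0x16]=0x31, mem[0x1c]=0xf3, mem[0x14]=0x81, mem[0x1a]=0xf7, mem[0x13]=0xf7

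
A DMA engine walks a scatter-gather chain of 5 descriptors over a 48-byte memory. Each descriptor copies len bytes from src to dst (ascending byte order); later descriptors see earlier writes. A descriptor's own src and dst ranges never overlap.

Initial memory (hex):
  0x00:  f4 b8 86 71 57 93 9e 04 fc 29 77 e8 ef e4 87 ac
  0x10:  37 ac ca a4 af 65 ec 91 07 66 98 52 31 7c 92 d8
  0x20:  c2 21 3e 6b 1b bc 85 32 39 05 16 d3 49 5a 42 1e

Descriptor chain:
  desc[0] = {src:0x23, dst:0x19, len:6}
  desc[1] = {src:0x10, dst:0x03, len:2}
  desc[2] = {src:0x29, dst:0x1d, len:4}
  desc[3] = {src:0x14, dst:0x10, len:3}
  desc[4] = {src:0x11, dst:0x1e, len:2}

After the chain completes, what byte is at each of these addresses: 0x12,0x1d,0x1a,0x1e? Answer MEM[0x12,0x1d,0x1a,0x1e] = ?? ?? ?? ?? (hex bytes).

MEM[0x12,0x1d,0x1a,0x1e] = ec 05 1b 65

D0: mem[0x19..0x1e] <- [6b 1b bc 85 32 39]
D1: mem[0x03..0x04] <- [37 ac]
D2: mem[0x1d..0x20] <- [05 16 d3 49]
D3: mem[0x10..0x12] <- [af 65 ec]
D4: mem[0x1e..0x1f] <- [65 ec]
query mem[0x12]=0xec, mem[0x1d]=0x05, mem[0x1a]=0x1b, mem[0x1e]=0x65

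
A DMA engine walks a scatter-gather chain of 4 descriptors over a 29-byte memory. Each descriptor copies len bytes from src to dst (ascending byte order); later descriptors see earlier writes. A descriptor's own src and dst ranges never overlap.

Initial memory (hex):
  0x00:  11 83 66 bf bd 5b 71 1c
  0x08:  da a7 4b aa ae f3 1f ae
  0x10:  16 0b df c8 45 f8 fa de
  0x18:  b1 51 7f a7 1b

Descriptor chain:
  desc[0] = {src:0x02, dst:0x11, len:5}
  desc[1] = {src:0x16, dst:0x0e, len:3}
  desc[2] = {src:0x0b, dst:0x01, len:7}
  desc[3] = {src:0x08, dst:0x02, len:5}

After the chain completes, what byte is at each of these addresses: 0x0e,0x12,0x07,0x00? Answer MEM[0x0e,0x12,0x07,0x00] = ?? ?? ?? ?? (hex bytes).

  after D0: wrote 5B at 0x11 = 66bfbd5b71
  after D1: wrote 3B at 0x0e = fadeb1
  after D2: wrote 7B at 0x01 = aaaef3fadeb166
  after D3: wrote 5B at 0x02 = daa74baaae
query mem[0x0e]=0xfa, mem[0x12]=0xbf, mem[0x07]=0x66, mem[0x00]=0x11

MEM[0x0e,0x12,0x07,0x00] = fa bf 66 11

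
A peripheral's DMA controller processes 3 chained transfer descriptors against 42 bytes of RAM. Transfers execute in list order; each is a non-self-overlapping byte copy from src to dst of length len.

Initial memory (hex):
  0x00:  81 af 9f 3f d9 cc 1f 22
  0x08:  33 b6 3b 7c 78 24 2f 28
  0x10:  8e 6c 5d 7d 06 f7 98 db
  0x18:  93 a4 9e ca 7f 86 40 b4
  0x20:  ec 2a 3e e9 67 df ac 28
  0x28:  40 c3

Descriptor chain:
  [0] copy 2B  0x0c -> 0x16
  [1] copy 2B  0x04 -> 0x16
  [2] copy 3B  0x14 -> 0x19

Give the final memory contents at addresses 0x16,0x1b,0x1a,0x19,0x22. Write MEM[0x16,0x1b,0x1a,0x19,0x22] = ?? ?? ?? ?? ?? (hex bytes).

  after D0: wrote 2B at 0x16 = 7824
  after D1: wrote 2B at 0x16 = d9cc
  after D2: wrote 3B at 0x19 = 06f7d9
query mem[0x16]=0xd9, mem[0x1b]=0xd9, mem[0x1a]=0xf7, mem[0x19]=0x06, mem[0x22]=0x3e

MEM[0x16,0x1b,0x1a,0x19,0x22] = d9 d9 f7 06 3e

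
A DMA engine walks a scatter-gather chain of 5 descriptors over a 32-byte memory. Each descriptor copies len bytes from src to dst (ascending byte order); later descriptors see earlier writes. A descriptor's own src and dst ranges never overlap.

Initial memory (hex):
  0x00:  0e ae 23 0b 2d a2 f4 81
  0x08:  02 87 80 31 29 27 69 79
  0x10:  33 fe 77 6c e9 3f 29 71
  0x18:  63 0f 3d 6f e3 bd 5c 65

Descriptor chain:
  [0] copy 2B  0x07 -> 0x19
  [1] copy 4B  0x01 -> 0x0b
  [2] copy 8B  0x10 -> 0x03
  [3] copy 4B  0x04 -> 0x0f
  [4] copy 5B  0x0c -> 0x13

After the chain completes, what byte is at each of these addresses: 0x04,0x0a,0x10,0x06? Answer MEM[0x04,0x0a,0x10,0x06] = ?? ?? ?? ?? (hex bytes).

MEM[0x04,0x0a,0x10,0x06] = fe 71 77 6c

[0] 0x07->0x19 len=2 : 81 02
[1] 0x01->0x0b len=4 : ae 23 0b 2d
[2] 0x10->0x03 len=8 : 33 fe 77 6c e9 3f 29 71
[3] 0x04->0x0f len=4 : fe 77 6c e9
[4] 0x0c->0x13 len=5 : 23 0b 2d fe 77
query mem[0x04]=0xfe, mem[0x0a]=0x71, mem[0x10]=0x77, mem[0x06]=0x6c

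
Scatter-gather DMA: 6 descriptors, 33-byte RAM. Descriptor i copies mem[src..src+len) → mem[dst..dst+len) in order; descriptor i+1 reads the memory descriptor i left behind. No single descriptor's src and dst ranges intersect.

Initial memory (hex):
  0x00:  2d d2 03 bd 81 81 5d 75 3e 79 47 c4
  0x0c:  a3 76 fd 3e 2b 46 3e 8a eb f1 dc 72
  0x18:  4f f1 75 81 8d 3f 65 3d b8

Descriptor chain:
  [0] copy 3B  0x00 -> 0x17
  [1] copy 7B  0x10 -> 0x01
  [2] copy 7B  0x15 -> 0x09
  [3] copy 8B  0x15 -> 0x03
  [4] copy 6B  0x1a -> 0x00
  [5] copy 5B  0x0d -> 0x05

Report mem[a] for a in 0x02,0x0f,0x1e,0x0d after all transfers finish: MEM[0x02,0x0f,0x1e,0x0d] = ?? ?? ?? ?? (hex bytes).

  after D0: wrote 3B at 0x17 = 2dd203
  after D1: wrote 7B at 0x01 = 2b463e8aebf1dc
  after D2: wrote 7B at 0x09 = f1dc2dd2037581
  after D3: wrote 8B at 0x03 = f1dc2dd20375818d
  after D4: wrote 6B at 0x00 = 75818d3f653d
  after D5: wrote 5B at 0x05 = 0375812b46
query mem[0x02]=0x8d, mem[0x0f]=0x81, mem[0x1e]=0x65, mem[0x0d]=0x03

MEM[0x02,0x0f,0x1e,0x0d] = 8d 81 65 03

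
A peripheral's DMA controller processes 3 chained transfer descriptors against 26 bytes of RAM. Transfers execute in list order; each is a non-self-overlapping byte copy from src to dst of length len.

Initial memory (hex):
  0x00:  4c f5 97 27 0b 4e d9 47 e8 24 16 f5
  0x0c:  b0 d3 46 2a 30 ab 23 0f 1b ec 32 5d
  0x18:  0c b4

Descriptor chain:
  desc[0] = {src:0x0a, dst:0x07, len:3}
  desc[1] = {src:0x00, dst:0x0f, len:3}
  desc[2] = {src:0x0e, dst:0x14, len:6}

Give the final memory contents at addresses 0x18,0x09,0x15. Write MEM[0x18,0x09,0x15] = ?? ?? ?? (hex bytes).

#0 dst[0x07+3] := {0x16,0xf5,0xb0}
#1 dst[0x0f+3] := {0x4c,0xf5,0x97}
#2 dst[0x14+6] := {0x46,0x4c,0xf5,0x97,0x23,0x0f}
query mem[0x18]=0x23, mem[0x09]=0xb0, mem[0x15]=0x4c

MEM[0x18,0x09,0x15] = 23 b0 4c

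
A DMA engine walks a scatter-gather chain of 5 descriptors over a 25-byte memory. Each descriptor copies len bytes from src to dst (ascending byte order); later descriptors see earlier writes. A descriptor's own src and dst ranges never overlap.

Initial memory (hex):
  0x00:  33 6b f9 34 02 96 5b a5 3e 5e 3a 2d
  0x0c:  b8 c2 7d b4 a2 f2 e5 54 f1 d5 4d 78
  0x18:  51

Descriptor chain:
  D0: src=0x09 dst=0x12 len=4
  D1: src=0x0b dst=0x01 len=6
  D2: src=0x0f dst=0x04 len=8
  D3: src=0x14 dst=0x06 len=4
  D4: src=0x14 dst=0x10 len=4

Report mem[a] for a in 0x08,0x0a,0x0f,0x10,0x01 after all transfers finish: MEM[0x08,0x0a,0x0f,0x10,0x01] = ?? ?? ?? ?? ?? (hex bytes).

MEM[0x08,0x0a,0x0f,0x10,0x01] = 4d b8 b4 2d 2d

  after D0: wrote 4B at 0x12 = 5e3a2db8
  after D1: wrote 6B at 0x01 = 2db8c27db4a2
  after D2: wrote 8B at 0x04 = b4a2f25e3a2db84d
  after D3: wrote 4B at 0x06 = 2db84d78
  after D4: wrote 4B at 0x10 = 2db84d78
query mem[0x08]=0x4d, mem[0x0a]=0xb8, mem[0x0f]=0xb4, mem[0x10]=0x2d, mem[0x01]=0x2d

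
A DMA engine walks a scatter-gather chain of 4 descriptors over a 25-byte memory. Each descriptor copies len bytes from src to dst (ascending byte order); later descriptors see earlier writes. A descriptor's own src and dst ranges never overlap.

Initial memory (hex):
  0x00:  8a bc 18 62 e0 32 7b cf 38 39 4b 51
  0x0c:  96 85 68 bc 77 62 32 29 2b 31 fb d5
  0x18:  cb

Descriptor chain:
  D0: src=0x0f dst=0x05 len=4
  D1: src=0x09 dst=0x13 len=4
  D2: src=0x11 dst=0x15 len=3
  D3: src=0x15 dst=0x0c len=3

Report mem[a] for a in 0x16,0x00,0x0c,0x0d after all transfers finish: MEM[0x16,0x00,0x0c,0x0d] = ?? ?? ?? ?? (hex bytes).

MEM[0x16,0x00,0x0c,0x0d] = 32 8a 62 32

D0: mem[0x05..0x08] <- [bc 77 62 32]
D1: mem[0x13..0x16] <- [39 4b 51 96]
D2: mem[0x15..0x17] <- [62 32 39]
D3: mem[0x0c..0x0e] <- [62 32 39]
query mem[0x16]=0x32, mem[0x00]=0x8a, mem[0x0c]=0x62, mem[0x0d]=0x32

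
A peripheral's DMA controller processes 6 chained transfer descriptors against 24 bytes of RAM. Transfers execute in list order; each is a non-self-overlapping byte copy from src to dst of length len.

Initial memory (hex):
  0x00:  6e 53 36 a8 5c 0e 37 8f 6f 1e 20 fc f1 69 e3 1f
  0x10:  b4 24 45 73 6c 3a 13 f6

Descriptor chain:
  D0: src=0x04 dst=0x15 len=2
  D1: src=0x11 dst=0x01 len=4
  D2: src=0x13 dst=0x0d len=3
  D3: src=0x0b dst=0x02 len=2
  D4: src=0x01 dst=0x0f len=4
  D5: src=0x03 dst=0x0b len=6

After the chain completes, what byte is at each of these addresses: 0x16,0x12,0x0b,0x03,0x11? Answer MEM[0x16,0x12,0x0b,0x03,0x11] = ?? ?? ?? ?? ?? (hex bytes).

MEM[0x16,0x12,0x0b,0x03,0x11] = 0e 6c f1 f1 f1

D0: mem[0x15..0x16] <- [5c 0e]
D1: mem[0x01..0x04] <- [24 45 73 6c]
D2: mem[0x0d..0x0f] <- [73 6c 5c]
D3: mem[0x02..0x03] <- [fc f1]
D4: mem[0x0f..0x12] <- [24 fc f1 6c]
D5: mem[0x0b..0x10] <- [f1 6c 0e 37 8f 6f]
query mem[0x16]=0x0e, mem[0x12]=0x6c, mem[0x0b]=0xf1, mem[0x03]=0xf1, mem[0x11]=0xf1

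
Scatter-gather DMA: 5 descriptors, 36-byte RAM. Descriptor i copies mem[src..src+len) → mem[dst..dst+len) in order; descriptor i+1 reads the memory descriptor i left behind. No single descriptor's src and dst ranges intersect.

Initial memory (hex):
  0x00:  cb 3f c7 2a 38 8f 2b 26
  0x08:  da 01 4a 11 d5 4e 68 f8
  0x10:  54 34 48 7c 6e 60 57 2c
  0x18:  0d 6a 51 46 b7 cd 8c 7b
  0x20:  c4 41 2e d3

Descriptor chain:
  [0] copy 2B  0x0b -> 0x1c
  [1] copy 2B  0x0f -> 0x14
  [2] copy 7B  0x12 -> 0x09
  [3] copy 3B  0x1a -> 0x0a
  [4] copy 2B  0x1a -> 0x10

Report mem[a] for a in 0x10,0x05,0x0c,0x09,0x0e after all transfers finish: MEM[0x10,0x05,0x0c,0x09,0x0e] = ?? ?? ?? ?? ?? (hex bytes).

D0: mem[0x1c..0x1d] <- [11 d5]
D1: mem[0x14..0x15] <- [f8 54]
D2: mem[0x09..0x0f] <- [48 7c f8 54 57 2c 0d]
D3: mem[0x0a..0x0c] <- [51 46 11]
D4: mem[0x10..0x11] <- [51 46]
query mem[0x10]=0x51, mem[0x05]=0x8f, mem[0x0c]=0x11, mem[0x09]=0x48, mem[0x0e]=0x2c

MEM[0x10,0x05,0x0c,0x09,0x0e] = 51 8f 11 48 2c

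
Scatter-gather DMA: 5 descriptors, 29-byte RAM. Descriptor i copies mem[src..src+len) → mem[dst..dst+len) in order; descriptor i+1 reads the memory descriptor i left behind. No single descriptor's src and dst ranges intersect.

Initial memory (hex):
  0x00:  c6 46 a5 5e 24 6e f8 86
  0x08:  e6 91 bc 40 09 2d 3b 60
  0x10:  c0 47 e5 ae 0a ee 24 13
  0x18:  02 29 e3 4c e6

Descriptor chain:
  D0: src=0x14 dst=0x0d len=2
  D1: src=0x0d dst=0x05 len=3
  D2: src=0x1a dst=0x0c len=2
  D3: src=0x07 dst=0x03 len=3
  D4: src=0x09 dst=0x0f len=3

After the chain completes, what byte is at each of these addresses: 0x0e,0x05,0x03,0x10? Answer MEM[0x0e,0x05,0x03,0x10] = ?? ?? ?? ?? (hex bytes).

MEM[0x0e,0x05,0x03,0x10] = ee 91 60 bc

[0] 0x14->0x0d len=2 : 0a ee
[1] 0x0d->0x05 len=3 : 0a ee 60
[2] 0x1a->0x0c len=2 : e3 4c
[3] 0x07->0x03 len=3 : 60 e6 91
[4] 0x09->0x0f len=3 : 91 bc 40
query mem[0x0e]=0xee, mem[0x05]=0x91, mem[0x03]=0x60, mem[0x10]=0xbc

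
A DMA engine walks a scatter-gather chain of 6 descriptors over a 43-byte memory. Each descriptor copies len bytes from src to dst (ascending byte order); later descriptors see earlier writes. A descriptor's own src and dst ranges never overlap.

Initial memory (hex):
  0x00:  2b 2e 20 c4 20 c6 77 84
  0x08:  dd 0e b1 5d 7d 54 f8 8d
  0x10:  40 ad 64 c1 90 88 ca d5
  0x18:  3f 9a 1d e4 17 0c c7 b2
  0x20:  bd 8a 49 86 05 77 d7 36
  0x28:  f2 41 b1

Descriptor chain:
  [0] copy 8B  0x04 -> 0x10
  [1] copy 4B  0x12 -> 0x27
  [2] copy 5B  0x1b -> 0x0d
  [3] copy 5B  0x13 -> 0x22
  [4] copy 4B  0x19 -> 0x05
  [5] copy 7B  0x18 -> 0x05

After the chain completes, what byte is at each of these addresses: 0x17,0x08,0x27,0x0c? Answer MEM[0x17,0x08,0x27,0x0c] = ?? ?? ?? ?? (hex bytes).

MEM[0x17,0x08,0x27,0x0c] = 5d e4 77 7d

  after D0: wrote 8B at 0x10 = 20c67784dd0eb15d
  after D1: wrote 4B at 0x27 = 7784dd0e
  after D2: wrote 5B at 0x0d = e4170cc7b2
  after D3: wrote 5B at 0x22 = 84dd0eb15d
  after D4: wrote 4B at 0x05 = 9a1de417
  after D5: wrote 7B at 0x05 = 3f9a1de4170cc7
query mem[0x17]=0x5d, mem[0x08]=0xe4, mem[0x27]=0x77, mem[0x0c]=0x7d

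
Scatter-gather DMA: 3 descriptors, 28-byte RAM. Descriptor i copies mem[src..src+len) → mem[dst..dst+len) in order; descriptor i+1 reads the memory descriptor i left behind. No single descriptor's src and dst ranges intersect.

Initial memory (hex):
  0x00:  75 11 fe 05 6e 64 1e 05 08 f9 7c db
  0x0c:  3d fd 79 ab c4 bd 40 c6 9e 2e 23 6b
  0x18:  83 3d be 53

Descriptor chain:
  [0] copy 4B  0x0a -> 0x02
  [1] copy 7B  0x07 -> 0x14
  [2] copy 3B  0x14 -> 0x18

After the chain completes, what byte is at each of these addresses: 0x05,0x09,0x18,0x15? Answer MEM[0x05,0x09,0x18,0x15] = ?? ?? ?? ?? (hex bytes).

#0 dst[0x02+4] := {0x7c,0xdb,0x3d,0xfd}
#1 dst[0x14+7] := {0x05,0x08,0xf9,0x7c,0xdb,0x3d,0xfd}
#2 dst[0x18+3] := {0x05,0x08,0xf9}
query mem[0x05]=0xfd, mem[0x09]=0xf9, mem[0x18]=0x05, mem[0x15]=0x08

MEM[0x05,0x09,0x18,0x15] = fd f9 05 08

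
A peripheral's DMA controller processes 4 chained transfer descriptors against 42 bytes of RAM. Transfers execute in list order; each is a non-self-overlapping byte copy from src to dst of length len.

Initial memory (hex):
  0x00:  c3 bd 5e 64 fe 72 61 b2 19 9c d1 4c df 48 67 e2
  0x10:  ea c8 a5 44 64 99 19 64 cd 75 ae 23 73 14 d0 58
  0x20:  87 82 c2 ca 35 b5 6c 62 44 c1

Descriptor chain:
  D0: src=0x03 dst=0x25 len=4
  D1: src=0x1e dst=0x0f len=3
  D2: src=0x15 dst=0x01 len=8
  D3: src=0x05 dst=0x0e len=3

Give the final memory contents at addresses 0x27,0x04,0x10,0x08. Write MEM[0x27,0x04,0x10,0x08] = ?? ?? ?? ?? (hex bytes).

MEM[0x27,0x04,0x10,0x08] = 72 cd 23 73

  after D0: wrote 4B at 0x25 = 64fe7261
  after D1: wrote 3B at 0x0f = d05887
  after D2: wrote 8B at 0x01 = 991964cd75ae2373
  after D3: wrote 3B at 0x0e = 75ae23
query mem[0x27]=0x72, mem[0x04]=0xcd, mem[0x10]=0x23, mem[0x08]=0x73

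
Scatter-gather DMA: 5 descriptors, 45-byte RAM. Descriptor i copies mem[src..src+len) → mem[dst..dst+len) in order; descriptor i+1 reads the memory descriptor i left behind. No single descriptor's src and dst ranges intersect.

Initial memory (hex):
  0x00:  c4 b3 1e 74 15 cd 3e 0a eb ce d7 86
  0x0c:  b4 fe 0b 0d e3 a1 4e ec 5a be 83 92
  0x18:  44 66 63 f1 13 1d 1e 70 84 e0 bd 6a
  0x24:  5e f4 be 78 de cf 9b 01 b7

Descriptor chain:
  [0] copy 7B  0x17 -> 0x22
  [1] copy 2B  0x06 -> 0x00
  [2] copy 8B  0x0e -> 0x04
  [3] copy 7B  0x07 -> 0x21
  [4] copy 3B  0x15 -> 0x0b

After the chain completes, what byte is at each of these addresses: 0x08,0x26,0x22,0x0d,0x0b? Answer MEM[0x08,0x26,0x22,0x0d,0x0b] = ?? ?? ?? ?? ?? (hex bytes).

#0 dst[0x22+7] := {0x92,0x44,0x66,0x63,0xf1,0x13,0x1d}
#1 dst[0x00+2] := {0x3e,0x0a}
#2 dst[0x04+8] := {0x0b,0x0d,0xe3,0xa1,0x4e,0xec,0x5a,0xbe}
#3 dst[0x21+7] := {0xa1,0x4e,0xec,0x5a,0xbe,0xb4,0xfe}
#4 dst[0x0b+3] := {0xbe,0x83,0x92}
query mem[0x08]=0x4e, mem[0x26]=0xb4, mem[0x22]=0x4e, mem[0x0d]=0x92, mem[0x0b]=0xbe

MEM[0x08,0x26,0x22,0x0d,0x0b] = 4e b4 4e 92 be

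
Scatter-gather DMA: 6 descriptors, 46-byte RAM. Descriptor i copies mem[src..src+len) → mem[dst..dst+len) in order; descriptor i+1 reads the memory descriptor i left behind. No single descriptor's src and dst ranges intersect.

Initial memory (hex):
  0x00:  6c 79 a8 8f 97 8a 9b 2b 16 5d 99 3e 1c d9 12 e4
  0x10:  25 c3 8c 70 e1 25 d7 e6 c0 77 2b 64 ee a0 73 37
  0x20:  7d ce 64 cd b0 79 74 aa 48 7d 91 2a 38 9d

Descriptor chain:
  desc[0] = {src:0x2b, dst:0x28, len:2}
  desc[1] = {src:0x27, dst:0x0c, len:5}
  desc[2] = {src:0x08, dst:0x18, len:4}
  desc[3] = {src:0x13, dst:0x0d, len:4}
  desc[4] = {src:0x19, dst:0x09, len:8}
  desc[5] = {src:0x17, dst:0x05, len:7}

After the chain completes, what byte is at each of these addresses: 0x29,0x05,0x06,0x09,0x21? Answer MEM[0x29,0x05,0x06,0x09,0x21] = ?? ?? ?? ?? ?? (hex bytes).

[0] 0x2b->0x28 len=2 : 2a 38
[1] 0x27->0x0c len=5 : aa 2a 38 91 2a
[2] 0x08->0x18 len=4 : 16 5d 99 3e
[3] 0x13->0x0d len=4 : 70 e1 25 d7
[4] 0x19->0x09 len=8 : 5d 99 3e ee a0 73 37 7d
[5] 0x17->0x05 len=7 : e6 16 5d 99 3e ee a0
query mem[0x29]=0x38, mem[0x05]=0xe6, mem[0x06]=0x16, mem[0x09]=0x3e, mem[0x21]=0xce

MEM[0x29,0x05,0x06,0x09,0x21] = 38 e6 16 3e ce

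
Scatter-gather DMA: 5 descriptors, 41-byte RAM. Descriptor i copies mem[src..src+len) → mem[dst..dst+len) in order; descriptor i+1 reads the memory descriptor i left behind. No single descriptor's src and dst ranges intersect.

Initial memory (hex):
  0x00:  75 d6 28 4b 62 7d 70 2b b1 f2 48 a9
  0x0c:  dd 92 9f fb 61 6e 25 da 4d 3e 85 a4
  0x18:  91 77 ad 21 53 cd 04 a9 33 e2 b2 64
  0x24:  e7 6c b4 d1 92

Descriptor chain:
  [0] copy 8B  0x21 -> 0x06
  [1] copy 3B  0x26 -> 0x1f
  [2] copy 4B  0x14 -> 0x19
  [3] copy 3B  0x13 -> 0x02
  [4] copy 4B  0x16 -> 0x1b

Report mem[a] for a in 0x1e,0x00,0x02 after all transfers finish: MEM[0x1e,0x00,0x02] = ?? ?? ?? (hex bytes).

#0 dst[0x06+8] := {0xe2,0xb2,0x64,0xe7,0x6c,0xb4,0xd1,0x92}
#1 dst[0x1f+3] := {0xb4,0xd1,0x92}
#2 dst[0x19+4] := {0x4d,0x3e,0x85,0xa4}
#3 dst[0x02+3] := {0xda,0x4d,0x3e}
#4 dst[0x1b+4] := {0x85,0xa4,0x91,0x4d}
query mem[0x1e]=0x4d, mem[0x00]=0x75, mem[0x02]=0xda

MEM[0x1e,0x00,0x02] = 4d 75 da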